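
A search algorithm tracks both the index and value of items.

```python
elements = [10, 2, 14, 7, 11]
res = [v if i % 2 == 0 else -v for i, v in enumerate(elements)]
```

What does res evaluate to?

Step 1: For each (i, v), keep v if i is even, negate if odd:
  i=0 (even): keep 10
  i=1 (odd): negate to -2
  i=2 (even): keep 14
  i=3 (odd): negate to -7
  i=4 (even): keep 11
Therefore res = [10, -2, 14, -7, 11].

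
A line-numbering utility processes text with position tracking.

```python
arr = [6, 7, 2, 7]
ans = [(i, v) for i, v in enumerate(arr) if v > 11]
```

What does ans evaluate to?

Step 1: Filter enumerate([6, 7, 2, 7]) keeping v > 11:
  (0, 6): 6 <= 11, excluded
  (1, 7): 7 <= 11, excluded
  (2, 2): 2 <= 11, excluded
  (3, 7): 7 <= 11, excluded
Therefore ans = [].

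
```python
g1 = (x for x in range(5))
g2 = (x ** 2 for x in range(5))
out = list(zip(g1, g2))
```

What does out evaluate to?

Step 1: g1 produces [0, 1, 2, 3, 4].
Step 2: g2 produces [0, 1, 4, 9, 16].
Step 3: zip pairs them: [(0, 0), (1, 1), (2, 4), (3, 9), (4, 16)].
Therefore out = [(0, 0), (1, 1), (2, 4), (3, 9), (4, 16)].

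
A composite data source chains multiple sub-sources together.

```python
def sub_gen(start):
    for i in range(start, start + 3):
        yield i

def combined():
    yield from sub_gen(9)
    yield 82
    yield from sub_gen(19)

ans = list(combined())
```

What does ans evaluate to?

Step 1: combined() delegates to sub_gen(9):
  yield 9
  yield 10
  yield 11
Step 2: yield 82
Step 3: Delegates to sub_gen(19):
  yield 19
  yield 20
  yield 21
Therefore ans = [9, 10, 11, 82, 19, 20, 21].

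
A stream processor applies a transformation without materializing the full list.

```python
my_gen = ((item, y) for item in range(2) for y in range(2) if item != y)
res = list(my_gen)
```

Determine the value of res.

Step 1: Nested generator over range(2) x range(2) where item != y:
  (0, 0): excluded (item == y)
  (0, 1): included
  (1, 0): included
  (1, 1): excluded (item == y)
Therefore res = [(0, 1), (1, 0)].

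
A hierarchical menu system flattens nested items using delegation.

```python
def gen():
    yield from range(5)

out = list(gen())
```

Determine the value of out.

Step 1: yield from delegates to the iterable, yielding each element.
Step 2: Collected values: [0, 1, 2, 3, 4].
Therefore out = [0, 1, 2, 3, 4].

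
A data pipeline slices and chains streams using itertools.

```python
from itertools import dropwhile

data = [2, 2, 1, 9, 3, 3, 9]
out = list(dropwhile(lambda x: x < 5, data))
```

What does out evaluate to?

Step 1: dropwhile drops elements while < 5:
  2 < 5: dropped
  2 < 5: dropped
  1 < 5: dropped
  9: kept (dropping stopped)
Step 2: Remaining elements kept regardless of condition.
Therefore out = [9, 3, 3, 9].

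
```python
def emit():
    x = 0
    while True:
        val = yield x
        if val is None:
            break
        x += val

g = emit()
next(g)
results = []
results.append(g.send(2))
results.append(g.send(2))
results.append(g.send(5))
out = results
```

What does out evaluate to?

Step 1: next(g) -> yield 0.
Step 2: send(2) -> x = 2, yield 2.
Step 3: send(2) -> x = 4, yield 4.
Step 4: send(5) -> x = 9, yield 9.
Therefore out = [2, 4, 9].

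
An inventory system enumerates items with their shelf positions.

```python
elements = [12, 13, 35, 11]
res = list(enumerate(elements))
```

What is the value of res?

Step 1: enumerate pairs each element with its index:
  (0, 12)
  (1, 13)
  (2, 35)
  (3, 11)
Therefore res = [(0, 12), (1, 13), (2, 35), (3, 11)].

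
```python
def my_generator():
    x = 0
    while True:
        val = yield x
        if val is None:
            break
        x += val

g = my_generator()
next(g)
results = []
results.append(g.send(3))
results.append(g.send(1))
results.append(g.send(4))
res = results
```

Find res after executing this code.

Step 1: next(g) -> yield 0.
Step 2: send(3) -> x = 3, yield 3.
Step 3: send(1) -> x = 4, yield 4.
Step 4: send(4) -> x = 8, yield 8.
Therefore res = [3, 4, 8].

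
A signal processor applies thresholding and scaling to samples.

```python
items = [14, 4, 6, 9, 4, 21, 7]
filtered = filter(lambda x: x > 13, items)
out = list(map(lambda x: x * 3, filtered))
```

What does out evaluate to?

Step 1: Filter items for elements > 13:
  14: kept
  4: removed
  6: removed
  9: removed
  4: removed
  21: kept
  7: removed
Step 2: Map x * 3 on filtered [14, 21]:
  14 -> 42
  21 -> 63
Therefore out = [42, 63].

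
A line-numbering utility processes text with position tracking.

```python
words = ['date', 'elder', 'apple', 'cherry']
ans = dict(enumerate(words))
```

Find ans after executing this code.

Step 1: enumerate pairs indices with words:
  0 -> 'date'
  1 -> 'elder'
  2 -> 'apple'
  3 -> 'cherry'
Therefore ans = {0: 'date', 1: 'elder', 2: 'apple', 3: 'cherry'}.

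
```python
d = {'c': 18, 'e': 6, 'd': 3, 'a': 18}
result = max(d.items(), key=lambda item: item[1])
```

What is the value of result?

Step 1: Find item with maximum value:
  ('c', 18)
  ('e', 6)
  ('d', 3)
  ('a', 18)
Step 2: Maximum value is 18 at key 'c'.
Therefore result = ('c', 18).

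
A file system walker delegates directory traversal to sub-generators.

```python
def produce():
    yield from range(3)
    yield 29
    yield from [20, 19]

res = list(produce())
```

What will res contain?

Step 1: Trace yields in order:
  yield 0
  yield 1
  yield 2
  yield 29
  yield 20
  yield 19
Therefore res = [0, 1, 2, 29, 20, 19].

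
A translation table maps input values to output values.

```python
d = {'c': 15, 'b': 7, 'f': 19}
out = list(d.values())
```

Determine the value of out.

Step 1: d.values() returns the dictionary values in insertion order.
Therefore out = [15, 7, 19].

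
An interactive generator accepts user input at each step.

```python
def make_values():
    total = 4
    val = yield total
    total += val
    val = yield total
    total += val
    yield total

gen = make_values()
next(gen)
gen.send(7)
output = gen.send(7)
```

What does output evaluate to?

Step 1: next() -> yield total=4.
Step 2: send(7) -> val=7, total = 4+7 = 11, yield 11.
Step 3: send(7) -> val=7, total = 11+7 = 18, yield 18.
Therefore output = 18.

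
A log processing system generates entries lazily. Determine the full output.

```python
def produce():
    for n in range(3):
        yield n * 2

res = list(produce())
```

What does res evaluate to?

Step 1: For each n in range(3), yield n * 2:
  n=0: yield 0 * 2 = 0
  n=1: yield 1 * 2 = 2
  n=2: yield 2 * 2 = 4
Therefore res = [0, 2, 4].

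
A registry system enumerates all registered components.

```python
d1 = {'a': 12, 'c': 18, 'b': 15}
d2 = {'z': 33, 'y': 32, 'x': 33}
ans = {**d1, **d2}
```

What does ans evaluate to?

Step 1: Merge d1 and d2 (d2 values override on key conflicts).
Step 2: d1 has keys ['a', 'c', 'b'], d2 has keys ['z', 'y', 'x'].
Therefore ans = {'a': 12, 'c': 18, 'b': 15, 'z': 33, 'y': 32, 'x': 33}.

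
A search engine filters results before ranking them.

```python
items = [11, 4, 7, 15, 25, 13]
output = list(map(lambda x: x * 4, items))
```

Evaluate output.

Step 1: Apply lambda x: x * 4 to each element:
  11 -> 44
  4 -> 16
  7 -> 28
  15 -> 60
  25 -> 100
  13 -> 52
Therefore output = [44, 16, 28, 60, 100, 52].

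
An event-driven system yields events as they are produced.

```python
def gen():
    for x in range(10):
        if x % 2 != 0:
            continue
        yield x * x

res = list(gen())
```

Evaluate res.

Step 1: Only yield x**2 when x is divisible by 2:
  x=0: 0 % 2 == 0, yield 0**2 = 0
  x=2: 2 % 2 == 0, yield 2**2 = 4
  x=4: 4 % 2 == 0, yield 4**2 = 16
  x=6: 6 % 2 == 0, yield 6**2 = 36
  x=8: 8 % 2 == 0, yield 8**2 = 64
Therefore res = [0, 4, 16, 36, 64].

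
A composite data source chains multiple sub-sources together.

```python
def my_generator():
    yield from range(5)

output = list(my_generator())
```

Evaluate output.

Step 1: yield from delegates to the iterable, yielding each element.
Step 2: Collected values: [0, 1, 2, 3, 4].
Therefore output = [0, 1, 2, 3, 4].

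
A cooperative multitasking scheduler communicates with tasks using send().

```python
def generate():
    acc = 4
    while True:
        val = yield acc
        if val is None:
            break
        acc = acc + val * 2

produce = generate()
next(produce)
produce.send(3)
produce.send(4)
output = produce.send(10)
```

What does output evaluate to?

Step 1: next() -> yield acc=4.
Step 2: send(3) -> val=3, acc = 4 + 3*2 = 10, yield 10.
Step 3: send(4) -> val=4, acc = 10 + 4*2 = 18, yield 18.
Step 4: send(10) -> val=10, acc = 18 + 10*2 = 38, yield 38.
Therefore output = 38.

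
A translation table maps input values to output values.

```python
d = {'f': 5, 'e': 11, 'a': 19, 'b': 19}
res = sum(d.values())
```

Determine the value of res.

Step 1: d.values() = [5, 11, 19, 19].
Step 2: sum = 54.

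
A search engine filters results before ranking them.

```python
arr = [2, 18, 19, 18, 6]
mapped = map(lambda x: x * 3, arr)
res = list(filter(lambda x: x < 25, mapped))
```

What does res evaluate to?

Step 1: Map x * 3:
  2 -> 6
  18 -> 54
  19 -> 57
  18 -> 54
  6 -> 18
Step 2: Filter for < 25:
  6: kept
  54: removed
  57: removed
  54: removed
  18: kept
Therefore res = [6, 18].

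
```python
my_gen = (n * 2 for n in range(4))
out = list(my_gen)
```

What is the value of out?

Step 1: For each n in range(4), compute n*2:
  n=0: 0*2 = 0
  n=1: 1*2 = 2
  n=2: 2*2 = 4
  n=3: 3*2 = 6
Therefore out = [0, 2, 4, 6].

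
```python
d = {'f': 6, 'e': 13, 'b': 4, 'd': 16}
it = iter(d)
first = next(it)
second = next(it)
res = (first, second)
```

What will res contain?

Step 1: iter(d) iterates over keys: ['f', 'e', 'b', 'd'].
Step 2: first = next(it) = 'f', second = next(it) = 'e'.
Therefore res = ('f', 'e').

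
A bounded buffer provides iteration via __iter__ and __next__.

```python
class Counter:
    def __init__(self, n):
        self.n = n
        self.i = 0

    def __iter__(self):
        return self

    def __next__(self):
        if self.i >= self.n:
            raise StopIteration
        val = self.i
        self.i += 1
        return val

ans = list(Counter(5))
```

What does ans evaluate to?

Step 1: Counter(5) creates an iterator counting 0 to 4.
Step 2: list() consumes all values: [0, 1, 2, 3, 4].
Therefore ans = [0, 1, 2, 3, 4].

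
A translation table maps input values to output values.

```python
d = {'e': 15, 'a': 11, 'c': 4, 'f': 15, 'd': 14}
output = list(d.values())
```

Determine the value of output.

Step 1: d.values() returns the dictionary values in insertion order.
Therefore output = [15, 11, 4, 15, 14].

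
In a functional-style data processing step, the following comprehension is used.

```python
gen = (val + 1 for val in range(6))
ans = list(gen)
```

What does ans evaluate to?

Step 1: For each val in range(6), compute val+1:
  val=0: 0+1 = 1
  val=1: 1+1 = 2
  val=2: 2+1 = 3
  val=3: 3+1 = 4
  val=4: 4+1 = 5
  val=5: 5+1 = 6
Therefore ans = [1, 2, 3, 4, 5, 6].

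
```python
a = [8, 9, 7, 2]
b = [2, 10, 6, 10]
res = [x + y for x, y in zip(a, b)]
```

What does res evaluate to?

Step 1: Add corresponding elements:
  8 + 2 = 10
  9 + 10 = 19
  7 + 6 = 13
  2 + 10 = 12
Therefore res = [10, 19, 13, 12].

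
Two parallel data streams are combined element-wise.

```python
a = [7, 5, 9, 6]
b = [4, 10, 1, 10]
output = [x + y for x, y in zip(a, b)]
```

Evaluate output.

Step 1: Add corresponding elements:
  7 + 4 = 11
  5 + 10 = 15
  9 + 1 = 10
  6 + 10 = 16
Therefore output = [11, 15, 10, 16].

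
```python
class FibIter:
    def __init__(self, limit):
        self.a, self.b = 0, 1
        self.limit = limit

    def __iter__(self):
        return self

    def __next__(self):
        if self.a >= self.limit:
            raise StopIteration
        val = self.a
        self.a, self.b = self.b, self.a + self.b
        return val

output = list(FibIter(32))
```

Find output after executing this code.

Step 1: Fibonacci-like sequence (a=0, b=1) until >= 32:
  Yield 0, then a,b = 1,1
  Yield 1, then a,b = 1,2
  Yield 1, then a,b = 2,3
  Yield 2, then a,b = 3,5
  Yield 3, then a,b = 5,8
  Yield 5, then a,b = 8,13
  Yield 8, then a,b = 13,21
  Yield 13, then a,b = 21,34
  Yield 21, then a,b = 34,55
Step 2: 34 >= 32, stop.
Therefore output = [0, 1, 1, 2, 3, 5, 8, 13, 21].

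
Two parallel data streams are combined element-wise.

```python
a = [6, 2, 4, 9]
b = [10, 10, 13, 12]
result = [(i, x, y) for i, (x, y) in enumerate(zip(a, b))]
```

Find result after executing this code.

Step 1: enumerate(zip(a, b)) gives index with paired elements:
  i=0: (6, 10)
  i=1: (2, 10)
  i=2: (4, 13)
  i=3: (9, 12)
Therefore result = [(0, 6, 10), (1, 2, 10), (2, 4, 13), (3, 9, 12)].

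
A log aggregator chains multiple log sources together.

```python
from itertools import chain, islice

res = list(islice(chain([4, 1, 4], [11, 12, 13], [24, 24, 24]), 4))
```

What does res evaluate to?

Step 1: chain([4, 1, 4], [11, 12, 13], [24, 24, 24]) = [4, 1, 4, 11, 12, 13, 24, 24, 24].
Step 2: islice takes first 4 elements: [4, 1, 4, 11].
Therefore res = [4, 1, 4, 11].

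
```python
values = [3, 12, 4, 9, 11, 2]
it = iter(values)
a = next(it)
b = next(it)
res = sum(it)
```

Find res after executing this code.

Step 1: Create iterator over [3, 12, 4, 9, 11, 2].
Step 2: a = next() = 3, b = next() = 12.
Step 3: sum() of remaining [4, 9, 11, 2] = 26.
Therefore res = 26.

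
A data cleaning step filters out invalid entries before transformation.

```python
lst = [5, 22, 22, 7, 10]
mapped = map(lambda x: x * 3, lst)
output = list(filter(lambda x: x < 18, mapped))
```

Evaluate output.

Step 1: Map x * 3:
  5 -> 15
  22 -> 66
  22 -> 66
  7 -> 21
  10 -> 30
Step 2: Filter for < 18:
  15: kept
  66: removed
  66: removed
  21: removed
  30: removed
Therefore output = [15].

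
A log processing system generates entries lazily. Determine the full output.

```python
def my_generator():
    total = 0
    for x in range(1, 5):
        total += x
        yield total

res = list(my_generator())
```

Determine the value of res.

Step 1: Generator accumulates running sum:
  x=1: total = 1, yield 1
  x=2: total = 3, yield 3
  x=3: total = 6, yield 6
  x=4: total = 10, yield 10
Therefore res = [1, 3, 6, 10].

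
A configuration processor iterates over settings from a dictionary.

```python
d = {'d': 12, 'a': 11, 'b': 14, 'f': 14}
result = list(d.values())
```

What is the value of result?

Step 1: d.values() returns the dictionary values in insertion order.
Therefore result = [12, 11, 14, 14].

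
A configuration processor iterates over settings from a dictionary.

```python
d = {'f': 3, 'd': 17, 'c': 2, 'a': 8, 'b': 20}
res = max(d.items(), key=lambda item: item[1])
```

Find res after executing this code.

Step 1: Find item with maximum value:
  ('f', 3)
  ('d', 17)
  ('c', 2)
  ('a', 8)
  ('b', 20)
Step 2: Maximum value is 20 at key 'b'.
Therefore res = ('b', 20).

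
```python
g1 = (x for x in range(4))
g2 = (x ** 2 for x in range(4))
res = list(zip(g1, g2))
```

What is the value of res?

Step 1: g1 produces [0, 1, 2, 3].
Step 2: g2 produces [0, 1, 4, 9].
Step 3: zip pairs them: [(0, 0), (1, 1), (2, 4), (3, 9)].
Therefore res = [(0, 0), (1, 1), (2, 4), (3, 9)].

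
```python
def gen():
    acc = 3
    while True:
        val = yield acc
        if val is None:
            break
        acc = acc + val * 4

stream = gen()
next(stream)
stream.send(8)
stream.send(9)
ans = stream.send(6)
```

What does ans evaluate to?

Step 1: next() -> yield acc=3.
Step 2: send(8) -> val=8, acc = 3 + 8*4 = 35, yield 35.
Step 3: send(9) -> val=9, acc = 35 + 9*4 = 71, yield 71.
Step 4: send(6) -> val=6, acc = 71 + 6*4 = 95, yield 95.
Therefore ans = 95.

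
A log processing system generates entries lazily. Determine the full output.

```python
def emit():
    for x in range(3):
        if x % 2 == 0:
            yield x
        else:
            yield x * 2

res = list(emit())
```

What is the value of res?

Step 1: For each x in range(3), yield x if even, else x*2:
  x=0 (even): yield 0
  x=1 (odd): yield 1*2 = 2
  x=2 (even): yield 2
Therefore res = [0, 2, 2].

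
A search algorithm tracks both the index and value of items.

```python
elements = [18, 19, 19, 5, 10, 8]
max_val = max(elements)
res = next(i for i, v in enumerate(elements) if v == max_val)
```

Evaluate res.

Step 1: max([18, 19, 19, 5, 10, 8]) = 19.
Step 2: Find first index where value == 19:
  Index 0: 18 != 19
  Index 1: 19 == 19, found!
Therefore res = 1.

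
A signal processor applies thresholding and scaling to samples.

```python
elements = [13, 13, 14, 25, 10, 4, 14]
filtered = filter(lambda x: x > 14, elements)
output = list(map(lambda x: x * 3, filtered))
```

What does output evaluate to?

Step 1: Filter elements for elements > 14:
  13: removed
  13: removed
  14: removed
  25: kept
  10: removed
  4: removed
  14: removed
Step 2: Map x * 3 on filtered [25]:
  25 -> 75
Therefore output = [75].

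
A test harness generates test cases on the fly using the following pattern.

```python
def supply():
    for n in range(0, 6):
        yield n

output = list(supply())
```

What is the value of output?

Step 1: The generator yields each value from range(0, 6).
Step 2: list() consumes all yields: [0, 1, 2, 3, 4, 5].
Therefore output = [0, 1, 2, 3, 4, 5].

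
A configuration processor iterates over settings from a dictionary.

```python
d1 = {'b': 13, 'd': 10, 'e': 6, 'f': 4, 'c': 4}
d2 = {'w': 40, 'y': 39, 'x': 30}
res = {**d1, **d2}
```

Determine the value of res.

Step 1: Merge d1 and d2 (d2 values override on key conflicts).
Step 2: d1 has keys ['b', 'd', 'e', 'f', 'c'], d2 has keys ['w', 'y', 'x'].
Therefore res = {'b': 13, 'd': 10, 'e': 6, 'f': 4, 'c': 4, 'w': 40, 'y': 39, 'x': 30}.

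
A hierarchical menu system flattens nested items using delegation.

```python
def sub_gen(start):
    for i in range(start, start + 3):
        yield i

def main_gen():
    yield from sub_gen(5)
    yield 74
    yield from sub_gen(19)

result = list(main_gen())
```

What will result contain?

Step 1: main_gen() delegates to sub_gen(5):
  yield 5
  yield 6
  yield 7
Step 2: yield 74
Step 3: Delegates to sub_gen(19):
  yield 19
  yield 20
  yield 21
Therefore result = [5, 6, 7, 74, 19, 20, 21].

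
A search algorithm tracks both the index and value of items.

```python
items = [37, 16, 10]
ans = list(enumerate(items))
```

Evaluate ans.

Step 1: enumerate pairs each element with its index:
  (0, 37)
  (1, 16)
  (2, 10)
Therefore ans = [(0, 37), (1, 16), (2, 10)].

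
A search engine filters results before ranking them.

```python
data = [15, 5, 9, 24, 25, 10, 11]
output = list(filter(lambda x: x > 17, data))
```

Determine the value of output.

Step 1: Filter elements > 17:
  15: removed
  5: removed
  9: removed
  24: kept
  25: kept
  10: removed
  11: removed
Therefore output = [24, 25].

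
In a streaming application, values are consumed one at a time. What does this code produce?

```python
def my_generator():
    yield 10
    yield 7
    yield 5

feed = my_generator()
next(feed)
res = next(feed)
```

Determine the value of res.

Step 1: my_generator() creates a generator.
Step 2: next(feed) yields 10 (consumed and discarded).
Step 3: next(feed) yields 7, assigned to res.
Therefore res = 7.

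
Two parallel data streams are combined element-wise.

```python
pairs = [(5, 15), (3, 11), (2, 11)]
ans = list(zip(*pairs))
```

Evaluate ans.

Step 1: zip(*pairs) transposes: unzips [(5, 15), (3, 11), (2, 11)] into separate sequences.
Step 2: First elements: (5, 3, 2), second elements: (15, 11, 11).
Therefore ans = [(5, 3, 2), (15, 11, 11)].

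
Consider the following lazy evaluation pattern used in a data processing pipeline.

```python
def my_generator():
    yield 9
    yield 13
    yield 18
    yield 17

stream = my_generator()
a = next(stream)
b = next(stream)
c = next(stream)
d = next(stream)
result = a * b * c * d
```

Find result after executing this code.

Step 1: Create generator and consume all values:
  a = next(stream) = 9
  b = next(stream) = 13
  c = next(stream) = 18
  d = next(stream) = 17
Step 2: result = 9 * 13 * 18 * 17 = 35802.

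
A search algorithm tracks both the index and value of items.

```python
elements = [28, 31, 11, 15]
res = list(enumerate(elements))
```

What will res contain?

Step 1: enumerate pairs each element with its index:
  (0, 28)
  (1, 31)
  (2, 11)
  (3, 15)
Therefore res = [(0, 28), (1, 31), (2, 11), (3, 15)].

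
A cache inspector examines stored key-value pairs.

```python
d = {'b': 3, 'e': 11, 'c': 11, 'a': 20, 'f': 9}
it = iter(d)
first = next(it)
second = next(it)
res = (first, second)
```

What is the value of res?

Step 1: iter(d) iterates over keys: ['b', 'e', 'c', 'a', 'f'].
Step 2: first = next(it) = 'b', second = next(it) = 'e'.
Therefore res = ('b', 'e').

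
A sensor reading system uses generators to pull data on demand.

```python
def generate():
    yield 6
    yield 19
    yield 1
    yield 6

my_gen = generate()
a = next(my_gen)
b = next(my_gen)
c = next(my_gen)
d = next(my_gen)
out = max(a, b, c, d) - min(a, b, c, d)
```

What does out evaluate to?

Step 1: Create generator and consume all values:
  a = next(my_gen) = 6
  b = next(my_gen) = 19
  c = next(my_gen) = 1
  d = next(my_gen) = 6
Step 2: max = 19, min = 1, out = 19 - 1 = 18.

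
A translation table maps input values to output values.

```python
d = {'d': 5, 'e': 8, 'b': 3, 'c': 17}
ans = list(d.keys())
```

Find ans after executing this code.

Step 1: d.keys() returns the dictionary keys in insertion order.
Therefore ans = ['d', 'e', 'b', 'c'].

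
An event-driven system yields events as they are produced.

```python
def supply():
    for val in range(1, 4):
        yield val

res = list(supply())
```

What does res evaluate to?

Step 1: The generator yields each value from range(1, 4).
Step 2: list() consumes all yields: [1, 2, 3].
Therefore res = [1, 2, 3].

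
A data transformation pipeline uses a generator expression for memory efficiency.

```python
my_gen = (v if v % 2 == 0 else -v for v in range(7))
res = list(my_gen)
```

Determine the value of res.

Step 1: For each v in range(7), yield v if even, else -v:
  v=0: even, yield 0
  v=1: odd, yield -1
  v=2: even, yield 2
  v=3: odd, yield -3
  v=4: even, yield 4
  v=5: odd, yield -5
  v=6: even, yield 6
Therefore res = [0, -1, 2, -3, 4, -5, 6].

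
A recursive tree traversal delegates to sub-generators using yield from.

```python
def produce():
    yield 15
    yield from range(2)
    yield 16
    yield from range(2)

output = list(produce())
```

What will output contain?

Step 1: Trace yields in order:
  yield 15
  yield 0
  yield 1
  yield 16
  yield 0
  yield 1
Therefore output = [15, 0, 1, 16, 0, 1].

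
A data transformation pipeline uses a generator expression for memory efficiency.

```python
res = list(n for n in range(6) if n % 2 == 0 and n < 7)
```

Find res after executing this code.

Step 1: Filter range(6) where n % 2 == 0 and n < 7:
  n=0: both conditions met, included
  n=1: excluded (1 % 2 != 0)
  n=2: both conditions met, included
  n=3: excluded (3 % 2 != 0)
  n=4: both conditions met, included
  n=5: excluded (5 % 2 != 0)
Therefore res = [0, 2, 4].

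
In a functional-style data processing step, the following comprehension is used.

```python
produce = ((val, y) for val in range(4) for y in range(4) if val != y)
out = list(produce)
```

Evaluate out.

Step 1: Nested generator over range(4) x range(4) where val != y:
  (0, 0): excluded (val == y)
  (0, 1): included
  (0, 2): included
  (0, 3): included
  (1, 0): included
  (1, 1): excluded (val == y)
  (1, 2): included
  (1, 3): included
  (2, 0): included
  (2, 1): included
  (2, 2): excluded (val == y)
  (2, 3): included
  (3, 0): included
  (3, 1): included
  (3, 2): included
  (3, 3): excluded (val == y)
Therefore out = [(0, 1), (0, 2), (0, 3), (1, 0), (1, 2), (1, 3), (2, 0), (2, 1), (2, 3), (3, 0), (3, 1), (3, 2)].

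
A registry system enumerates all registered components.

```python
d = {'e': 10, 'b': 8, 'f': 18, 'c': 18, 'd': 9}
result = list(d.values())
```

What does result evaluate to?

Step 1: d.values() returns the dictionary values in insertion order.
Therefore result = [10, 8, 18, 18, 9].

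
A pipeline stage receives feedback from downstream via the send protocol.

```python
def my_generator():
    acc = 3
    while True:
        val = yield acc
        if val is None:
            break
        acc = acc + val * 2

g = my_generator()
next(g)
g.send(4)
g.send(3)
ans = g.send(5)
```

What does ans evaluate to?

Step 1: next() -> yield acc=3.
Step 2: send(4) -> val=4, acc = 3 + 4*2 = 11, yield 11.
Step 3: send(3) -> val=3, acc = 11 + 3*2 = 17, yield 17.
Step 4: send(5) -> val=5, acc = 17 + 5*2 = 27, yield 27.
Therefore ans = 27.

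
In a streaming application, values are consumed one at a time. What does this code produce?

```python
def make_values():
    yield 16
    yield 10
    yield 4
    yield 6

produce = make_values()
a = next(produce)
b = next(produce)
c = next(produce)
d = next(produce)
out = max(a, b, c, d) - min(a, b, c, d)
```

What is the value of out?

Step 1: Create generator and consume all values:
  a = next(produce) = 16
  b = next(produce) = 10
  c = next(produce) = 4
  d = next(produce) = 6
Step 2: max = 16, min = 4, out = 16 - 4 = 12.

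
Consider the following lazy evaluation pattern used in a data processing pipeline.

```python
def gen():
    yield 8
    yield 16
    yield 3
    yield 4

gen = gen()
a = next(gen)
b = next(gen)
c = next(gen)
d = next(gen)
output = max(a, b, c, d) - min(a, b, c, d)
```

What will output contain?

Step 1: Create generator and consume all values:
  a = next(gen) = 8
  b = next(gen) = 16
  c = next(gen) = 3
  d = next(gen) = 4
Step 2: max = 16, min = 3, output = 16 - 3 = 13.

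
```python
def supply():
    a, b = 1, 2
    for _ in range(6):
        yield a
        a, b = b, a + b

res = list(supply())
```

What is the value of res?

Step 1: Fibonacci-like sequence starting with a=1, b=2:
  Iteration 1: yield a=1, then a,b = 2,3
  Iteration 2: yield a=2, then a,b = 3,5
  Iteration 3: yield a=3, then a,b = 5,8
  Iteration 4: yield a=5, then a,b = 8,13
  Iteration 5: yield a=8, then a,b = 13,21
  Iteration 6: yield a=13, then a,b = 21,34
Therefore res = [1, 2, 3, 5, 8, 13].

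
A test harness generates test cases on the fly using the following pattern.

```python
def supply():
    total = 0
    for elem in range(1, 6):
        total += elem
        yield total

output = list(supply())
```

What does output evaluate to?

Step 1: Generator accumulates running sum:
  elem=1: total = 1, yield 1
  elem=2: total = 3, yield 3
  elem=3: total = 6, yield 6
  elem=4: total = 10, yield 10
  elem=5: total = 15, yield 15
Therefore output = [1, 3, 6, 10, 15].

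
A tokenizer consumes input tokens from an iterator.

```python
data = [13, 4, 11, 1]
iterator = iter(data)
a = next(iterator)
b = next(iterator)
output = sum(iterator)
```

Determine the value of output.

Step 1: Create iterator over [13, 4, 11, 1].
Step 2: a = next() = 13, b = next() = 4.
Step 3: sum() of remaining [11, 1] = 12.
Therefore output = 12.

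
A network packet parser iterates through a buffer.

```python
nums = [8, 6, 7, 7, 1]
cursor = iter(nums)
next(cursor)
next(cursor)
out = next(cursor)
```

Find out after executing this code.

Step 1: Create iterator over [8, 6, 7, 7, 1].
Step 2: next() consumes 8.
Step 3: next() consumes 6.
Step 4: next() returns 7.
Therefore out = 7.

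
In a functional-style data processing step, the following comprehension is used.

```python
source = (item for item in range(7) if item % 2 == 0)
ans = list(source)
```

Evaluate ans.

Step 1: Filter range(7) keeping only even values:
  item=0: even, included
  item=1: odd, excluded
  item=2: even, included
  item=3: odd, excluded
  item=4: even, included
  item=5: odd, excluded
  item=6: even, included
Therefore ans = [0, 2, 4, 6].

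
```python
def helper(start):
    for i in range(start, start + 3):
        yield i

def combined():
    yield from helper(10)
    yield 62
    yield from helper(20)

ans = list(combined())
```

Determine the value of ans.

Step 1: combined() delegates to helper(10):
  yield 10
  yield 11
  yield 12
Step 2: yield 62
Step 3: Delegates to helper(20):
  yield 20
  yield 21
  yield 22
Therefore ans = [10, 11, 12, 62, 20, 21, 22].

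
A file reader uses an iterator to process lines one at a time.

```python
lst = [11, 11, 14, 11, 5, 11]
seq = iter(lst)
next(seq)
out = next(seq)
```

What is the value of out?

Step 1: Create iterator over [11, 11, 14, 11, 5, 11].
Step 2: next() consumes 11.
Step 3: next() returns 11.
Therefore out = 11.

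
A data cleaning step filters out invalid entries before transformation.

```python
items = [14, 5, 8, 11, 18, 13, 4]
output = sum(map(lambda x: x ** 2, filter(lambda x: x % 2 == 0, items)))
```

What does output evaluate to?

Step 1: Filter even numbers from [14, 5, 8, 11, 18, 13, 4]: [14, 8, 18, 4]
Step 2: Square each: [196, 64, 324, 16]
Step 3: Sum = 600.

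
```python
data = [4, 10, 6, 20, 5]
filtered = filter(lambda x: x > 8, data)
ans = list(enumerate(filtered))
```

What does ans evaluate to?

Step 1: Filter [4, 10, 6, 20, 5] for > 8: [10, 20].
Step 2: enumerate re-indexes from 0: [(0, 10), (1, 20)].
Therefore ans = [(0, 10), (1, 20)].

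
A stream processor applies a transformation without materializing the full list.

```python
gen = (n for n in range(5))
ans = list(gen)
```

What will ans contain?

Step 1: Generator expression iterates range(5): [0, 1, 2, 3, 4].
Step 2: list() collects all values.
Therefore ans = [0, 1, 2, 3, 4].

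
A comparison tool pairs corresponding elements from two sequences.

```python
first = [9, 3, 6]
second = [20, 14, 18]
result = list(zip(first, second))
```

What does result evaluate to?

Step 1: zip pairs elements at same index:
  Index 0: (9, 20)
  Index 1: (3, 14)
  Index 2: (6, 18)
Therefore result = [(9, 20), (3, 14), (6, 18)].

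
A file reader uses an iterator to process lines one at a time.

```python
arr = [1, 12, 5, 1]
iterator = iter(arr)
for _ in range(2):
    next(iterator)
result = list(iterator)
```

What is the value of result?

Step 1: Create iterator over [1, 12, 5, 1].
Step 2: Advance 2 positions (consuming [1, 12]).
Step 3: list() collects remaining elements: [5, 1].
Therefore result = [5, 1].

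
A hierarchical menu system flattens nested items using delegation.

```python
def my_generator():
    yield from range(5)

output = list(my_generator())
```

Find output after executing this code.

Step 1: yield from delegates to the iterable, yielding each element.
Step 2: Collected values: [0, 1, 2, 3, 4].
Therefore output = [0, 1, 2, 3, 4].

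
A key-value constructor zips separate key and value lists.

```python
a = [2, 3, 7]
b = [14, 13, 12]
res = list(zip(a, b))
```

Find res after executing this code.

Step 1: zip pairs elements at same index:
  Index 0: (2, 14)
  Index 1: (3, 13)
  Index 2: (7, 12)
Therefore res = [(2, 14), (3, 13), (7, 12)].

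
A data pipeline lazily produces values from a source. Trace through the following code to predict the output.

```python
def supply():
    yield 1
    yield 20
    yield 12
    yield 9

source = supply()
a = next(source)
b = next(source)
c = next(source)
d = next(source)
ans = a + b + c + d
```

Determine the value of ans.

Step 1: Create generator and consume all values:
  a = next(source) = 1
  b = next(source) = 20
  c = next(source) = 12
  d = next(source) = 9
Step 2: ans = 1 + 20 + 12 + 9 = 42.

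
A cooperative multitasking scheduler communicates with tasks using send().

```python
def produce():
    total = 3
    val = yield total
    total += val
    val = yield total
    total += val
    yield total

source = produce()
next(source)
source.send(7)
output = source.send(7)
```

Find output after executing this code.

Step 1: next() -> yield total=3.
Step 2: send(7) -> val=7, total = 3+7 = 10, yield 10.
Step 3: send(7) -> val=7, total = 10+7 = 17, yield 17.
Therefore output = 17.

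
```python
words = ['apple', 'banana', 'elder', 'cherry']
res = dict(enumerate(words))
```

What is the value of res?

Step 1: enumerate pairs indices with words:
  0 -> 'apple'
  1 -> 'banana'
  2 -> 'elder'
  3 -> 'cherry'
Therefore res = {0: 'apple', 1: 'banana', 2: 'elder', 3: 'cherry'}.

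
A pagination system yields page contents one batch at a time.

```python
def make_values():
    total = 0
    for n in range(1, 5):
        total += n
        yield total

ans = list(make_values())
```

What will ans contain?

Step 1: Generator accumulates running sum:
  n=1: total = 1, yield 1
  n=2: total = 3, yield 3
  n=3: total = 6, yield 6
  n=4: total = 10, yield 10
Therefore ans = [1, 3, 6, 10].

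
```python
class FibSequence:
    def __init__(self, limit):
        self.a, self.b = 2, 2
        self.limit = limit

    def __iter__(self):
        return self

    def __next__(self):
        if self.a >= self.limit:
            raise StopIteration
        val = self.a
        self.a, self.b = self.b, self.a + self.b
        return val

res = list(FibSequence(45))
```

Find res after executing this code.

Step 1: Fibonacci-like sequence (a=2, b=2) until >= 45:
  Yield 2, then a,b = 2,4
  Yield 2, then a,b = 4,6
  Yield 4, then a,b = 6,10
  Yield 6, then a,b = 10,16
  Yield 10, then a,b = 16,26
  Yield 16, then a,b = 26,42
  Yield 26, then a,b = 42,68
  Yield 42, then a,b = 68,110
Step 2: 68 >= 45, stop.
Therefore res = [2, 2, 4, 6, 10, 16, 26, 42].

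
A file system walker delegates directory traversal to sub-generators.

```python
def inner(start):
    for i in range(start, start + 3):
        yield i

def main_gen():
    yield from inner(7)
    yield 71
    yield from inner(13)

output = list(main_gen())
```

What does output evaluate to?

Step 1: main_gen() delegates to inner(7):
  yield 7
  yield 8
  yield 9
Step 2: yield 71
Step 3: Delegates to inner(13):
  yield 13
  yield 14
  yield 15
Therefore output = [7, 8, 9, 71, 13, 14, 15].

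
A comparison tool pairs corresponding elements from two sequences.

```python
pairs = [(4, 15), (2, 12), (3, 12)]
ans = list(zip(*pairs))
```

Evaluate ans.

Step 1: zip(*pairs) transposes: unzips [(4, 15), (2, 12), (3, 12)] into separate sequences.
Step 2: First elements: (4, 2, 3), second elements: (15, 12, 12).
Therefore ans = [(4, 2, 3), (15, 12, 12)].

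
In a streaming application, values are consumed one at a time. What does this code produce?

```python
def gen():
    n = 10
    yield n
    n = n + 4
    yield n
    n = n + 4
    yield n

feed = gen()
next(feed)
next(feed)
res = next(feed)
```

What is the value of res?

Step 1: Trace through generator execution:
  Yield 1: n starts at 10, yield 10
  Yield 2: n = 10 + 4 = 14, yield 14
  Yield 3: n = 14 + 4 = 18, yield 18
Step 2: First next() gets 10, second next() gets the second value, third next() yields 18.
Therefore res = 18.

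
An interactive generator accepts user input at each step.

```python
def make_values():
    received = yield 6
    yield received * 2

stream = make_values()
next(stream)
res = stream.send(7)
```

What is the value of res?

Step 1: next(stream) advances to first yield, producing 6.
Step 2: send(7) resumes, received = 7.
Step 3: yield received * 2 = 7 * 2 = 14.
Therefore res = 14.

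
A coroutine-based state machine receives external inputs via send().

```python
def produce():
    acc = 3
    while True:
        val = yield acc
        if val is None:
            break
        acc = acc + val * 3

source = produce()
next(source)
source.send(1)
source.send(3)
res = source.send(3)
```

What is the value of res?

Step 1: next() -> yield acc=3.
Step 2: send(1) -> val=1, acc = 3 + 1*3 = 6, yield 6.
Step 3: send(3) -> val=3, acc = 6 + 3*3 = 15, yield 15.
Step 4: send(3) -> val=3, acc = 15 + 3*3 = 24, yield 24.
Therefore res = 24.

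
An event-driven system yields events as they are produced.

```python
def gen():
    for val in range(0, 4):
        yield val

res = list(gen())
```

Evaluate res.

Step 1: The generator yields each value from range(0, 4).
Step 2: list() consumes all yields: [0, 1, 2, 3].
Therefore res = [0, 1, 2, 3].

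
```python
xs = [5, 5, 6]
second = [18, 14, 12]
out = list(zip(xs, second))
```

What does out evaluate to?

Step 1: zip pairs elements at same index:
  Index 0: (5, 18)
  Index 1: (5, 14)
  Index 2: (6, 12)
Therefore out = [(5, 18), (5, 14), (6, 12)].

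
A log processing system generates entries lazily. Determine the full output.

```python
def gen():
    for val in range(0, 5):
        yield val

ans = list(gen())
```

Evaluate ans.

Step 1: The generator yields each value from range(0, 5).
Step 2: list() consumes all yields: [0, 1, 2, 3, 4].
Therefore ans = [0, 1, 2, 3, 4].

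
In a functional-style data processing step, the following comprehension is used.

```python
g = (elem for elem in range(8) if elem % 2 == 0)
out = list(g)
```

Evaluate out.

Step 1: Filter range(8) keeping only even values:
  elem=0: even, included
  elem=1: odd, excluded
  elem=2: even, included
  elem=3: odd, excluded
  elem=4: even, included
  elem=5: odd, excluded
  elem=6: even, included
  elem=7: odd, excluded
Therefore out = [0, 2, 4, 6].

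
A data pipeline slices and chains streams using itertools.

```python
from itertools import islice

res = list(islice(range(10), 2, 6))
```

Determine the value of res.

Step 1: islice(range(10), 2, 6) takes elements at indices [2, 6).
Step 2: Elements: [2, 3, 4, 5].
Therefore res = [2, 3, 4, 5].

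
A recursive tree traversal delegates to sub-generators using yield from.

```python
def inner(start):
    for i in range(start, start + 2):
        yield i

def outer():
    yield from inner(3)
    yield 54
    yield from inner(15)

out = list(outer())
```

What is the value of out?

Step 1: outer() delegates to inner(3):
  yield 3
  yield 4
Step 2: yield 54
Step 3: Delegates to inner(15):
  yield 15
  yield 16
Therefore out = [3, 4, 54, 15, 16].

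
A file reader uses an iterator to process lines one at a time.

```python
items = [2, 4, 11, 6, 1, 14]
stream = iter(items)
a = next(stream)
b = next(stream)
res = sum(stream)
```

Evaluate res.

Step 1: Create iterator over [2, 4, 11, 6, 1, 14].
Step 2: a = next() = 2, b = next() = 4.
Step 3: sum() of remaining [11, 6, 1, 14] = 32.
Therefore res = 32.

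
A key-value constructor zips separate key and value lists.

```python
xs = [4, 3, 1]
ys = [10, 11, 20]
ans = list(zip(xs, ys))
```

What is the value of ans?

Step 1: zip pairs elements at same index:
  Index 0: (4, 10)
  Index 1: (3, 11)
  Index 2: (1, 20)
Therefore ans = [(4, 10), (3, 11), (1, 20)].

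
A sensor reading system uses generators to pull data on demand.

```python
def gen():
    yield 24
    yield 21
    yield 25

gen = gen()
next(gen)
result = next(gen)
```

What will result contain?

Step 1: gen() creates a generator.
Step 2: next(gen) yields 24 (consumed and discarded).
Step 3: next(gen) yields 21, assigned to result.
Therefore result = 21.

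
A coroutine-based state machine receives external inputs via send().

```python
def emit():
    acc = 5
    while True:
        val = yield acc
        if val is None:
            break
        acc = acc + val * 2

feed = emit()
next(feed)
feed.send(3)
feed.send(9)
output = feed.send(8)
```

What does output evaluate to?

Step 1: next() -> yield acc=5.
Step 2: send(3) -> val=3, acc = 5 + 3*2 = 11, yield 11.
Step 3: send(9) -> val=9, acc = 11 + 9*2 = 29, yield 29.
Step 4: send(8) -> val=8, acc = 29 + 8*2 = 45, yield 45.
Therefore output = 45.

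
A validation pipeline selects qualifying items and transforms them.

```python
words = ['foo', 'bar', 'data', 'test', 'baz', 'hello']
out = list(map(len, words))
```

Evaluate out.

Step 1: Map len() to each word:
  'foo' -> 3
  'bar' -> 3
  'data' -> 4
  'test' -> 4
  'baz' -> 3
  'hello' -> 5
Therefore out = [3, 3, 4, 4, 3, 5].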